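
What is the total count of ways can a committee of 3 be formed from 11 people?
165

C(11,3) = 11! / (3! × (11-3)!)
         = 11! / (3! × 8!)
         = 165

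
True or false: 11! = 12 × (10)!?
False

Working:
11! = 11 × 10! = 39,916,800, but 12 × 10! = 43,545,600.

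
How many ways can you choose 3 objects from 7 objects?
35

Working:
C(7,3) = 7! / (3! × (7-3)!)
         = 7! / (3! × 4!)
         = 35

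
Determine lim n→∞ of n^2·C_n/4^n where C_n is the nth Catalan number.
∞

Explanation: C_n ~ 4^n/(n^(3/2)√π), so n^2·C_n/4^n ~ n^(2 − 3/2)/√π → ∞.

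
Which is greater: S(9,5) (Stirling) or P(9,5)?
P(9,5)
S(9,5) = 5·S(8,5) + S(8,4) = 5·1,050 + 1,701 = 6,951; P(9,5) = 15,120.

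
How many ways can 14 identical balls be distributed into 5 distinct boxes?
3,060

C(14+5-1, 5-1) = C(18, 4) = 3,060.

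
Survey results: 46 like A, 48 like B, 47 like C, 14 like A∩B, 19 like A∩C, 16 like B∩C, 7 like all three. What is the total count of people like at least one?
99

Working:
|A∪B∪C| = 46+48+47-14-19-16+7 = 99.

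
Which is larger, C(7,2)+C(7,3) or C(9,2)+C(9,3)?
C(9,2)+C(9,3)
First=56, Second=120.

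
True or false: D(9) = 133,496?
True

Reasoning: Derangements of 9 elements: D(9) = (9-1)·[D(8) + D(7)] = 8·[14,833 + 1,854] = 133,496.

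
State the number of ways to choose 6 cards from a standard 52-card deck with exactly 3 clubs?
13 clubs and 39 non-clubs: C(13,3) × C(39,3) = 286 × 9139 = 2,613,754.
Final answer: 2,613,754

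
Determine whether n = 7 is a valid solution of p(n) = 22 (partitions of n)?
Pentagonal recurrence p(n) = p(n−1) + p(n−2) − p(n−5) − p(n−7) + …: p(7) = p(6) + p(5) − p(2) − p(0) = 11 + 7 − 2 − 1 = 15, which does not equal 22.
Final answer: No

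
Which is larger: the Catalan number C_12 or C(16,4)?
C_12

Working:
C_12 = C(24,12)/(12+1) = 2,704,156/13 = 208,012; C(16,4) = 1,820.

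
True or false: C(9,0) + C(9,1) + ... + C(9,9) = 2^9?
True

Solution: Binomial theorem with x = y = 1: Σ C(9,i) = (1+1)^9 = 2^9 = 512. The statement holds.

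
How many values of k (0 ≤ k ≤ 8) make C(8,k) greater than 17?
5
Row 8 is unimodal and symmetric about k=8/2. C(8,1)=8 ≤ 17; C(8,2)=28 > 17; by symmetry C(8,k) > 17 for k = 2..6. That's 6 - 2 + 1 = 5 values.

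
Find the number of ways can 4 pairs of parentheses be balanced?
14

Working:
Using the Catalan number formula: C_n = C(2n, n) / (n+1)
C_4 = C(8, 4) / (4+1)
     = 70 / 5
     = 14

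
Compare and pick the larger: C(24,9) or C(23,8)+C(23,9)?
Equal

By Pascal's identity: C(24,9) = C(23,8)+C(23,9) = 1,307,504. Equal.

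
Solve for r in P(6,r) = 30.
2

Solution: P(6,r) = 6·5·…·(6−r+1), a product of r factors. Multiplying down from 6: 6 = 6; 6·5 = 30 ✓ (2 factors). So r = 2.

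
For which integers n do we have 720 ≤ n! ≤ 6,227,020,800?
6, 7, 8, 9, 10, 11, 12, 13

Working:
n! is strictly increasing; 6! = 720 and 13! = 6,227,020,800, so valid n = 6, 7, 8, 9, 10, 11, 12, 13.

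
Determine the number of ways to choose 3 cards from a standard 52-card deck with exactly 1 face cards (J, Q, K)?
9,360

Solution: 12 face cards and 40 non-face cards: C(12,1) × C(40,2) = 12 × 780 = 9,360.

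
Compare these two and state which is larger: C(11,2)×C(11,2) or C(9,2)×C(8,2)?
C(11,2)×C(11,2)

Solution: C(11,2)×C(11,2)=3,025, C(9,2)×C(8,2)=1,008.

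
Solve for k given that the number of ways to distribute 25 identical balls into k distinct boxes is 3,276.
4

Explanation: Stars and bars: the count is C(25+k−1, k−1), increasing in k. k=2: C(26,1) = 26, k=3: C(27,2) = 351, k=4: C(28,3) = 3,276 ✓. So k = 4.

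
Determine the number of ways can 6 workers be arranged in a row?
720

Working:
Arrangements of 6 distinct objects: 6! = 720.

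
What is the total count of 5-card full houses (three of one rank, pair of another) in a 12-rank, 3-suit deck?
396

Solution: Triple rank: 12. Triple suits: C(3,3)=1. Pair rank: 11. Pair suits: C(3,2)=3. Total: 396.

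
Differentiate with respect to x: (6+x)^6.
6(6+x)^5
Using the power rule: d/dx (6+x)^6 = 6(6+x)^{5}.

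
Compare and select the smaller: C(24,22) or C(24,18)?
C(24,22)

Solution: C(24,22)=276, C(24,18)=134,596.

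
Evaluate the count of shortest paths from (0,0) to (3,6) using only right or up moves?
84

Choose 3 rights from 9 moves: C(9,3) = 84.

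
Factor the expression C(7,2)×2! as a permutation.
C(7,2)×2! = [7!/(2!(5)!)]×2! = 7!/(5)! = P(7,2) = 42.
Final answer: P(7,2)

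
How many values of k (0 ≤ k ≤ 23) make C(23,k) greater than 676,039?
6

Solution: Row 23 is unimodal and symmetric about k=23/2. C(23,8)=490,314 ≤ 676,039; C(23,9)=817,190 > 676,039; by symmetry C(23,k) > 676,039 for k = 9..14. That's 14 - 9 + 1 = 6 values.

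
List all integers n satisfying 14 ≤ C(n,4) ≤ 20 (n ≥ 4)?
C(5,4)=5; C(6,4)=15; C(7,4)=35. So valid n = 6.
Final answer: 6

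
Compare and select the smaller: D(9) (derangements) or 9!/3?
9!/3

D(9) = (9-1)·[D(8) + D(7)] = 8·[14,833 + 1,854] = 133,496; 9!/3 = 362,880/3 = 120,960.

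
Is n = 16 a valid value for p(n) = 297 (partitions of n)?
No
Pentagonal recurrence p(n) = p(n−1) + p(n−2) − p(n−5) − p(n−7) + …: p(16) = p(15) + p(14) − p(11) − p(9) + p(4) + p(1) = 176 + 135 − 56 − 30 + 5 + 1 = 231, which does not equal 297.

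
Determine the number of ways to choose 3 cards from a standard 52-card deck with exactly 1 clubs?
9,633

Explanation: 13 clubs and 39 non-clubs: C(13,1) × C(39,2) = 13 × 741 = 9,633.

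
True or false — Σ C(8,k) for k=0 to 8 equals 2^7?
Binomial theorem: Σ C(8,k) = (1+1)^8 = 2^8 = 256; RHS 2^7 = 128.
Final answer: False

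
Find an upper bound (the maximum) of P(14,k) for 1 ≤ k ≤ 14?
87,178,291,200
P(14,k) increases in k, so maximum at k = 14: 14! = 87,178,291,200.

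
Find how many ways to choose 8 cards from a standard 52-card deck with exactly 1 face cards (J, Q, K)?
223,722,720

Explanation: 12 face cards and 40 non-face cards: C(12,1) × C(40,7) = 12 × 18,643,560 = 223,722,720.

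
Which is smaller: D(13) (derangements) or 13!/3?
13!/3
D(13) = (13-1)·[D(12) + D(11)] = 12·[176,214,841 + 14,684,570] = 2,290,792,932; 13!/3 = 6,227,020,800/3 = 2,075,673,600.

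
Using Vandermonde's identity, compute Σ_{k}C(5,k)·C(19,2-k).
276

= C(5+19,2) = C(24,2) = 276.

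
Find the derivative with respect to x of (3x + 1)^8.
24(3x + 1)^7

Reasoning: Chain rule: 8(3x+1)^{7} × 3 = 24(3x+1)^{7}.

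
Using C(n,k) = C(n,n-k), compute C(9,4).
126

Working:
C(9,4) = C(9,5) = 126.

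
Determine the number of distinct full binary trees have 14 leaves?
Using the Catalan number formula: C_n = C(2n, n) / (n+1)
C_13 = C(26, 13) / (13+1)
     = 10400600 / 14
     = 742,900
Final answer: 742,900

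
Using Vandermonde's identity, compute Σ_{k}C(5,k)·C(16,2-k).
= C(5+16,2) = C(21,2) = 210.
Final answer: 210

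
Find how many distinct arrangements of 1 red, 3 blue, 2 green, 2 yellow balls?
1,680

Reasoning: Multinomial: 8!/(1! × 3! × 2! × 2!) = 1,680.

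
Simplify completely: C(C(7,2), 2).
210

C(7,2) = 21, then C(21, 2) = 210.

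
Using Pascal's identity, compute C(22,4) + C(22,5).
33,649

Explanation: C(22,4) + C(22,5) = C(23,5) = 33,649.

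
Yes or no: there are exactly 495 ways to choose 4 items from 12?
Yes

Explanation: C(12,4) = 495.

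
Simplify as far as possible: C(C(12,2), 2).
2,145

C(12,2) = 66, then C(66, 2) = 2,145.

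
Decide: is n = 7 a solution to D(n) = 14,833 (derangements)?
No

D(7) = (7-1)·[D(6) + D(5)] = 6·[265 + 44] = 1,854, which does not equal 14,833.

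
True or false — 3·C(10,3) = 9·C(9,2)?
Absorption identity k·C(n,k) = n·C(n-1,k-1). LHS = 3·120 = 360; RHS = 9·36 = 324.

Answer: False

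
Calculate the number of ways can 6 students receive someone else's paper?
265

Working:
Using D(n) = (n-1)[D(n-1) + D(n-2)]:
D(6) = (6-1) × [D(5) + D(4)]
      = 5 × [44 + 9]
      = 5 × 53
      = 265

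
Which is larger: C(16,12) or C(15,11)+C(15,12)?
Equal

Reasoning: By Pascal's identity: C(16,12) = C(15,11)+C(15,12) = 1,820. Equal.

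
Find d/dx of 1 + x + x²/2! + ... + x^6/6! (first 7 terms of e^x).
Differentiating term by term gives the first 6 terms of e^x.
Final answer: 1 + x + x²/2! + ... + x^5/5!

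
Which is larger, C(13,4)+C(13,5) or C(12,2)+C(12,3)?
First=2,002, Second=286.
Final answer: C(13,4)+C(13,5)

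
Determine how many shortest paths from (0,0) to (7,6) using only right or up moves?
Choose 7 rights from 13 moves: C(13,7) = 1,716.

Answer: 1,716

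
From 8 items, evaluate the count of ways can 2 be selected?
28

Solution: C(8,2) = 8! / (2! × (8-2)!)
         = 8! / (2! × 6!)
         = 28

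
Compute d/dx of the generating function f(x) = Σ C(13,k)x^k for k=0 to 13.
Σ k·C(13,k)x^(k-1) for k=1 to 13

Explanation: Term-by-term differentiation gives Σ k·C(13,k)x^{k-1} for k=1 to 13.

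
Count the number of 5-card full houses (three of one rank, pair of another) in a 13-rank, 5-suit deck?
15,600

Reasoning: Triple rank: 13. Triple suits: C(5,3)=10. Pair rank: 12. Pair suits: C(5,2)=10. Total: 15,600.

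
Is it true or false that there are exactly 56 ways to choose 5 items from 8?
True

Reasoning: C(8,5) = 56.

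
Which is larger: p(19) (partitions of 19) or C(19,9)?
Pentagonal recurrence p(n) = p(n−1) + p(n−2) − p(n−5) − p(n−7) + …: p(19) = p(18) + p(17) − p(14) − p(12) + p(7) + p(4) = 385 + 297 − 135 − 77 + 15 + 5 = 490; C(19,9) = 92,378.
Final answer: C(19,9)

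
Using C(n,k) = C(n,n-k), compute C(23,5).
C(23,5) = C(23,18) = 33,649.

Answer: 33,649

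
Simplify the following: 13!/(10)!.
1,716

Reasoning: This equals 13×12×11 = 1,716.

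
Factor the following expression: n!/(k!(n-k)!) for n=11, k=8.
C(11,8) = 165

Reasoning: This is the binomial coefficient C(11,8) = 165.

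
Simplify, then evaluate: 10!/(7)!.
This equals 10×9×8 = 720.

Answer: 720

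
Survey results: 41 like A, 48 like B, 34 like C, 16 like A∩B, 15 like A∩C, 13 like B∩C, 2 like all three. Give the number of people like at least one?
81

Solution: |A∪B∪C| = 41+48+34-16-15-13+2 = 81.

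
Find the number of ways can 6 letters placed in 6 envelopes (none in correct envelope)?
Using D(n) = (n-1)[D(n-1) + D(n-2)]:
D(6) = (6-1) × [D(5) + D(4)]
      = 5 × [44 + 9]
      = 5 × 53
      = 265

Answer: 265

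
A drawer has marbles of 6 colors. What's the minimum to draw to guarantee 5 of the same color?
25

Working:
Worst case: 4 of each = 24. One more: 25.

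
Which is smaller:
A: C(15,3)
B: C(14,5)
A

Solution: A=C(15,3)=455, B=C(14,5)=2,002.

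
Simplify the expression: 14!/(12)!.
This equals 14×13 = 182.

Answer: 182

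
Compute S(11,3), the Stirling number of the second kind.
28,501

Solution: Using the Stirling recurrence: S(n,k) = k·S(n-1,k) + S(n-1,k-1)
S(11,3) = 3·S(10,3) + S(10,2)
         = 3·9330 + 511
         = 27990 + 511
         = 28,501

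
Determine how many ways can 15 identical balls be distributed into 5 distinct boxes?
3,876
C(15+5-1, 5-1) = C(19, 4) = 3,876.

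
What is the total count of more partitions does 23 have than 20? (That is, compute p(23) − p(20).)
628

Reasoning: Pentagonal recurrence p(n) = p(n−1) + p(n−2) − p(n−5) − p(n−7) + …: p(23) = p(22) + p(21) − p(18) − p(16) + p(11) + p(8) − p(1) = 1,002 + 792 − 385 − 231 + 56 + 22 − 1 = 1,255.
p(20) = p(19) + p(18) − p(15) − p(13) + p(8) + p(5) = 490 + 385 − 176 − 101 + 22 + 7 = 627.
Difference = 1,255 − 627 = 628.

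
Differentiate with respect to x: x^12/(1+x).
(12x^11(1+x) - x^12)/(1+x)²

Explanation: Quotient rule: [12x^{11}(1+x) - x^12]/(1+x)².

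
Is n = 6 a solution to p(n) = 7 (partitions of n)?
No

Reasoning: Pentagonal recurrence p(n) = p(n−1) + p(n−2) − p(n−5) − p(n−7) + …: p(6) = p(5) + p(4) − p(1) = 7 + 5 − 1 = 11, which does not equal 7.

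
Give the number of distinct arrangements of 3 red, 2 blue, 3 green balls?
560

Working:
Multinomial: 8!/(3! × 2! × 3!) = 560.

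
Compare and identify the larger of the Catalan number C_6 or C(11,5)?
C_6 = C(12,6)/(6+1) = 924/7 = 132; C(11,5) = 462.
Final answer: C(11,5)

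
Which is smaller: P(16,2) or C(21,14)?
P(16,2)

Reasoning: P(16,2)=240, C(21,14)=116,280.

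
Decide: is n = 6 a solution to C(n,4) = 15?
Yes

Solution: C(6,4) = 6·5·4·3/4! = 360/24 = 15, which equals 15.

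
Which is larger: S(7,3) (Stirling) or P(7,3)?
S(7,3)
S(7,3) = 3·S(6,3) + S(6,2) = 3·90 + 31 = 301; P(7,3) = 210.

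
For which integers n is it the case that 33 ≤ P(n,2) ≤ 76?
P(6,2)=30; P(7,2)=42; P(8,2)=56; P(9,2)=72; P(10,2)=90. So valid n = 7, 8, 9.

Answer: 7, 8, 9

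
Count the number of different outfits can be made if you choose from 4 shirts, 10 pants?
40

Working:
By the multiplication principle: 4 × 10 = 40.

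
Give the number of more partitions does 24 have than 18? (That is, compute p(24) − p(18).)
1,190

Pentagonal recurrence p(n) = p(n−1) + p(n−2) − p(n−5) − p(n−7) + …: p(24) = p(23) + p(22) − p(19) − p(17) + p(12) + p(9) − p(2) = 1,255 + 1,002 − 490 − 297 + 77 + 30 − 2 = 1,575.
p(18) = p(17) + p(16) − p(13) − p(11) + p(6) + p(3) = 297 + 231 − 101 − 56 + 11 + 3 = 385.
Difference = 1,575 − 385 = 1,190.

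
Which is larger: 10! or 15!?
15!

Reasoning: 10!=3,628,800, 15!=1,307,674,368,000. 15! > 10!.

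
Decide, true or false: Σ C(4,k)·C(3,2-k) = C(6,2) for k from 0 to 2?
False

Solution: Vandermonde's identity gives C(7,2) = 21; RHS C(6,2) = 15.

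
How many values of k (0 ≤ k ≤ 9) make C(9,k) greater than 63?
4

Row 9 is unimodal and symmetric about k=9/2. C(9,2)=36 ≤ 63; C(9,3)=84 > 63; by symmetry C(9,k) > 63 for k = 3..6. That's 6 - 3 + 1 = 4 values.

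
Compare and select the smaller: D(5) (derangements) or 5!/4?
5!/4

Explanation: D(5) = (5-1)·[D(4) + D(3)] = 4·[9 + 2] = 44; 5!/4 = 120/4 = 30.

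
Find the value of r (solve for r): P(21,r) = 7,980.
3

P(21,r) = 21·20·…·(21−r+1), a product of r factors. Multiplying down from 21: 21 = 21; 21·20 = 420; 21·20·19 = 7,980 ✓ (3 factors). So r = 3.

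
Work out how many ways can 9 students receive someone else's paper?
Using D(n) = (n-1)[D(n-1) + D(n-2)]:
D(9) = (9-1) × [D(8) + D(7)]
      = 8 × [14833 + 1854]
      = 8 × 16687
      = 133,496

Answer: 133,496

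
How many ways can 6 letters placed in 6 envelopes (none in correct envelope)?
265

Reasoning: Using D(n) = (n-1)[D(n-1) + D(n-2)]:
D(6) = (6-1) × [D(5) + D(4)]
      = 5 × [44 + 9]
      = 5 × 53
      = 265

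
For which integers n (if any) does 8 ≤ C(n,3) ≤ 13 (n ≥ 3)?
5

Solution: C(4,3)=4; C(5,3)=10; C(6,3)=20. So valid n = 5.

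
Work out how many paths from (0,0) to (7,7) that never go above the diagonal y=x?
429
Counted by the Catalan number C_7: C_7 = C(14,7)/(7+1) = 3,432/8 = 429.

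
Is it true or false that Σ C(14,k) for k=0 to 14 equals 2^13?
False

Working:
Binomial theorem: Σ C(14,k) = (1+1)^14 = 2^14 = 16,384; RHS 2^13 = 8,192.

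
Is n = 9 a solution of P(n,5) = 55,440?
No

Working:
P(9,5) = 9·8·7·6·5 = 15,120, which does not equal 55,440.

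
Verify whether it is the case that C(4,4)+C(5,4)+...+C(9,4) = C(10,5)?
True

Explanation: Hockey stick identity gives Σ = C(10,5) = 252; RHS C(10,5) = 252.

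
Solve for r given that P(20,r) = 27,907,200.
6

P(20,r) = 20·19·…·(20−r+1), a product of r factors. Multiplying down from 20: 20 = 20; 20·19 = 380; 20·19·18 = 6,840; 20·19·18·17 = 116,280; 20·19·18·17·16 = 1,860,480; 20·19·18·17·16·15 = 27,907,200 ✓ (6 factors). So r = 6.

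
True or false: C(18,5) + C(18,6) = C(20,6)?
False

Explanation: Pascal's identity gives C(19,6) = 27,132, whereas C(20,6) = 38,760.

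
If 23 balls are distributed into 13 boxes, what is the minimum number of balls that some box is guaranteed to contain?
Pigeonhole: ⌈23/13⌉ = 2.

Answer: 2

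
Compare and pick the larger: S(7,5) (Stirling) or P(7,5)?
P(7,5)

S(7,5) = 5·S(6,5) + S(6,4) = 5·15 + 65 = 140; P(7,5) = 2,520.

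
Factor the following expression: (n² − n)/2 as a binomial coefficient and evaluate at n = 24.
C(n,2); C(24,2) = 276

Explanation: (n² − n)/2 = n(n−1)/2 = C(n,2). At n = 24: C(24,2) = 276.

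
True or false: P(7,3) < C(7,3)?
False

Solution: P(7,3) = 210 and C(7,3) = 35; P(n,r) = r! × C(n,r) so P > C whenever r ≥ 2.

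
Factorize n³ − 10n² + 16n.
n(n − 2)(n − 8)

Working:
n³ − 10n² + 16n = n(n² − 10n + 16) = n(n − 2)(n − 8).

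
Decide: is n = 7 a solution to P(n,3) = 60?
P(7,3) = 7·6·5 = 210, which does not equal 60.
Final answer: No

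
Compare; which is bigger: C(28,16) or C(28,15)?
C(28,16)=30,421,755, C(28,15)=37,442,160.
Final answer: C(28,15)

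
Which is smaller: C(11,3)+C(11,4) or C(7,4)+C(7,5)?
C(7,4)+C(7,5)

Working:
First=495, Second=56.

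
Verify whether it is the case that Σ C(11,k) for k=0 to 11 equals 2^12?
False

Binomial theorem: Σ C(11,k) = (1+1)^11 = 2^11 = 2,048; RHS 2^12 = 4,096.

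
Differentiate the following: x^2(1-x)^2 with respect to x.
Product rule: 2x^{1}(1-x)^{2} + x^2·(-2)(1-x)^{1}.

Answer: 2x^1(1-x)^2 - 2x^2(1-x)^1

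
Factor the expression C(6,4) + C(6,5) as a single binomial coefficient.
C(7,5)

Explanation: By Pascal's identity: C(6,4) + C(6,5) = C(7,5) = 21.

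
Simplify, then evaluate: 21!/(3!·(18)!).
This is C(21,3) = 1,330.

Answer: 1,330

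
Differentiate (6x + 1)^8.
48(6x + 1)^7

Solution: Chain rule: 8(6x+1)^{7} × 6 = 48(6x+1)^{7}.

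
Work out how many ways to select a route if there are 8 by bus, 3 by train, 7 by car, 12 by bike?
By the addition principle: 8 + 3 + 7 + 12 = 30.

Answer: 30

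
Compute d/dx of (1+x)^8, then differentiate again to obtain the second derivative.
56(1+x)^6

First derivative: 8(1+x)^{7}. Second derivative: 8·7·(1+x)^{6} = 56(1+x)^{6}.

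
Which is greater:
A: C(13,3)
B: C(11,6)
A=C(13,3)=286, B=C(11,6)=462.

Answer: B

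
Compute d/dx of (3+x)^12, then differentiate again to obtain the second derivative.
132(3+x)^10
First derivative: 12(3+x)^{11}. Second derivative: 12·11·(3+x)^{10} = 132(3+x)^{10}.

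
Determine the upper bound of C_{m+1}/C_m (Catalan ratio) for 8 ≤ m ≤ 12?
25/7

C_{m+1}/C_m = 2(2m+1)/(m+2), which increases with m. Maximum at m = 12: 2·25/14 = 25/7.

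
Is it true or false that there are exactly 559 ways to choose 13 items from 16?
False

Explanation: C(16,13) = 560 ≠ 559.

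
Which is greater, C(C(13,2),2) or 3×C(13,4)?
C(C(13,2),2)

C(C(13,2),2)=3,003, 3×C(13,4)=2,145.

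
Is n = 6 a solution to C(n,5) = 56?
C(6,5) = 6·5·4·3·2/5! = 720/120 = 6, which does not equal 56.

Answer: No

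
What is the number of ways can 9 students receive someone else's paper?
Using D(n) = (n-1)[D(n-1) + D(n-2)]:
D(9) = (9-1) × [D(8) + D(7)]
      = 8 × [14833 + 1854]
      = 8 × 16687
      = 133,496

Answer: 133,496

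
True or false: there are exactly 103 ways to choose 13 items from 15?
C(15,13) = 105 ≠ 103.
Final answer: False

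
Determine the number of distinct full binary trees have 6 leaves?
Using the Catalan number formula: C_n = C(2n, n) / (n+1)
C_5 = C(10, 5) / (5+1)
     = 252 / 6
     = 42
Final answer: 42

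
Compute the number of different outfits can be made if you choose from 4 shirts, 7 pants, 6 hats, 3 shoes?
504
By the multiplication principle: 4 × 7 × 6 × 3 = 504.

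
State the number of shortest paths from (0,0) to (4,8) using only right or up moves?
Choose 4 rights from 12 moves: C(12,4) = 495.
Final answer: 495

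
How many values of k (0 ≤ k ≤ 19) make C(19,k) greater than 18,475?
8

Solution: Row 19 is unimodal and symmetric about k=19/2. C(19,5)=11,628 ≤ 18,475; C(19,6)=27,132 > 18,475; by symmetry C(19,k) > 18,475 for k = 6..13. That's 13 - 6 + 1 = 8 values.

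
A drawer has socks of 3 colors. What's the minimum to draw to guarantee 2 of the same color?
4

Solution: Worst case: 1 of each = 3. One more: 4.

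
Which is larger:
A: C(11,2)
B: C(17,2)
B

A=C(11,2)=55, B=C(17,2)=136.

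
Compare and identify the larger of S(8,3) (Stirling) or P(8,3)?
S(8,3) = 3·S(7,3) + S(7,2) = 3·301 + 63 = 966; P(8,3) = 336.

Answer: S(8,3)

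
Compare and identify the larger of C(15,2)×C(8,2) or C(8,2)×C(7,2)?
C(15,2)×C(8,2)
C(15,2)×C(8,2)=2,940, C(8,2)×C(7,2)=588.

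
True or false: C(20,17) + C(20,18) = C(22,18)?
False

Working:
Pascal's identity gives C(21,18) = 1,330, whereas C(22,18) = 7,315.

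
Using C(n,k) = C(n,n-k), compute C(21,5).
C(21,5) = C(21,16) = 20,349.
Final answer: 20,349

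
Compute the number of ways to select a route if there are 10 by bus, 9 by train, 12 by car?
By the addition principle: 10 + 9 + 12 = 31.
Final answer: 31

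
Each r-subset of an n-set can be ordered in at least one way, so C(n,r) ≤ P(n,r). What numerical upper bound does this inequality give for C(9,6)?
60,480

Working:
P(9,6) = 9·8·7·6·5·4 = 60,480, so C(9,6) ≤ 60,480. (The bound is loose by a factor of 6! = 720: C(9,6) = 60,480/720 = 84.)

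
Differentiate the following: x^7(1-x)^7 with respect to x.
7x^6(1-x)^7 - 7x^7(1-x)^6

Reasoning: Product rule: 7x^{6}(1-x)^{7} + x^7·(-7)(1-x)^{6}.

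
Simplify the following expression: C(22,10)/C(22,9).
13/10

Solution: C(n,k+1)/C(n,k) = (n−k)/(k+1). Here (22−9)/(9+1) = 13/10 = 13/10.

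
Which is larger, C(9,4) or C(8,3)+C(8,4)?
By Pascal's identity: C(9,4) = C(8,3)+C(8,4) = 126. Equal.
Final answer: Equal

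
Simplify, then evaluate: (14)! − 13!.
(14)! − 13! = (14)·13! − 13! = (14−1)·13! = 13·13! = 80,951,270,400.
Final answer: 80,951,270,400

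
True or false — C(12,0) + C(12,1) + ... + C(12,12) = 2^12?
Binomial theorem with x = y = 1: Σ C(12,i) = (1+1)^12 = 2^12 = 4,096. The statement holds.
Final answer: True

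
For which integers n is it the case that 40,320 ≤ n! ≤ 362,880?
8, 9

Explanation: n! is strictly increasing; 8! = 40,320 and 9! = 362,880, so valid n = 8, 9.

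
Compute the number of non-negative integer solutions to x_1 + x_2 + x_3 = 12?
91

Solution: C(12+3-1, 3-1) = 91.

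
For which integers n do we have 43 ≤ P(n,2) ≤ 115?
8, 9, 10, 11

Solution: P(7,2)=42; P(8,2)=56; P(9,2)=72; P(10,2)=90; P(11,2)=110; P(12,2)=132. So valid n = 8, 9, 10, 11.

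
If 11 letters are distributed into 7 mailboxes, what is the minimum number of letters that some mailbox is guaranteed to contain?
Pigeonhole: ⌈11/7⌉ = 2.
Final answer: 2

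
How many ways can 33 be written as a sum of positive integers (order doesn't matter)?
10,143

Working:
Pentagonal recurrence p(n) = p(n−1) + p(n−2) − p(n−5) − p(n−7) + …: p(33) = p(32) + p(31) − p(28) − p(26) + p(21) + p(18) − p(11) − p(7) = 8,349 + 6,842 − 3,718 − 2,436 + 792 + 385 − 56 − 15 = 10,143.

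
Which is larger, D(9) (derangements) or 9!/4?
D(9)
D(9) = (9-1)·[D(8) + D(7)] = 8·[14,833 + 1,854] = 133,496; 9!/4 = 362,880/4 = 90,720.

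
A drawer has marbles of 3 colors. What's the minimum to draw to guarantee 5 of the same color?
13

Explanation: Worst case: 4 of each = 12. One more: 13.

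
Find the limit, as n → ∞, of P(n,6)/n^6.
1

Working:
P(n,6) = n(n-1)···(n-5) ≈ n^6 for large n. Limit = 1.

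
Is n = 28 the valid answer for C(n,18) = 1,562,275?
No

Solution: C(28,18) = 28·27·26·25·24·23·22·21·20·19·18·17·16·15·14·13·12·11/18! = 84,019,054,401,376,174,080,000/6,402,373,705,728,000 = 13,123,110, which does not equal 1,562,275.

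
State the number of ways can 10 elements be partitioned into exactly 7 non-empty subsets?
5,880

Working:
This equals S(10,7), the Stirling number of the 2nd kind.
Using the Stirling recurrence: S(n,k) = k·S(n-1,k) + S(n-1,k-1)
S(10,7) = 7·S(9,7) + S(9,6)
         = 7·462 + 2646
         = 3234 + 2646
         = 5,880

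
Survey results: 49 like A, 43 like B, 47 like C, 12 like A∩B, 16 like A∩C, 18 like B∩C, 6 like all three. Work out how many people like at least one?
99

Solution: |A∪B∪C| = 49+43+47-12-16-18+6 = 99.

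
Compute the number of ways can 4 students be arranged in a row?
Arrangements of 4 distinct objects: 4! = 24.
Final answer: 24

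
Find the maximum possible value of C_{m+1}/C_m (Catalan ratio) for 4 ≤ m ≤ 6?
13/4

Explanation: C_{m+1}/C_m = 2(2m+1)/(m+2), which increases with m. Maximum at m = 6: 2·13/8 = 13/4.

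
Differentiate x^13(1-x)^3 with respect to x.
13x^12(1-x)^3 - 3x^13(1-x)^2

Reasoning: Product rule: 13x^{12}(1-x)^{3} + x^13·(-3)(1-x)^{2}.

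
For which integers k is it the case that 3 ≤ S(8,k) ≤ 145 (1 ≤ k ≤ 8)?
2, 7

Reasoning: S(8,1)=1; S(8,2)=127; S(8,3)=966; S(8,4)=1,701; S(8,5)=1,050; S(8,6)=266; S(8,7)=28; S(8,8)=1. So valid k = 2, 7.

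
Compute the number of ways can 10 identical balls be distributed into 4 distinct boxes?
286
C(10+4-1, 4-1) = C(13, 3) = 286.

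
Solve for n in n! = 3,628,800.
10

Solution: n! is strictly increasing. 8! = 40,320, 9! = 362,880, 10! = 3,628,800 ✓. So n = 10.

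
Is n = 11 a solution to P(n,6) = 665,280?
P(11,6) = 11·10·9·8·7·6 = 332,640, which does not equal 665,280.
Final answer: No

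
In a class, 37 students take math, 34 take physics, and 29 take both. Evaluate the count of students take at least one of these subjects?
42

Solution: |A∪B| = |A|+|B|-|A∩B| = 37+34-29 = 42.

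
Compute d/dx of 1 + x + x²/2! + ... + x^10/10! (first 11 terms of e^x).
1 + x + x²/2! + ... + x^9/9!
Differentiating term by term gives the first 10 terms of e^x.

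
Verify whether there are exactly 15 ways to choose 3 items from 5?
C(5,3) = 10 ≠ 15.
Final answer: False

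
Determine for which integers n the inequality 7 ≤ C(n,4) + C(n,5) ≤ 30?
6

Reasoning: C(5,4)+C(5,5)=6; C(6,4)+C(6,5)=21; C(7,4)+C(7,5)=56. So valid n = 6.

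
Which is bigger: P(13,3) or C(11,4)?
P(13,3)

P(13,3)=1,716, C(11,4)=330.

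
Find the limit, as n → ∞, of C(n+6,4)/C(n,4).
1

Solution: Both numerator and denominator grow as n^4/4! for large n, so the ratio → 1.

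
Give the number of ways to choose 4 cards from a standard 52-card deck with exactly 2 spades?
57,798

13 spades and 39 non-spades: C(13,2) × C(39,2) = 78 × 741 = 57,798.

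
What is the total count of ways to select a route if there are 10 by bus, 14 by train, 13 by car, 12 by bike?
By the addition principle: 10 + 14 + 13 + 12 = 49.
Final answer: 49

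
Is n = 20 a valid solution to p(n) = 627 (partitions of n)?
Yes

Solution: Pentagonal recurrence p(n) = p(n−1) + p(n−2) − p(n−5) − p(n−7) + …: p(20) = p(19) + p(18) − p(15) − p(13) + p(8) + p(5) = 490 + 385 − 176 − 101 + 22 + 7 = 627, which equals 627.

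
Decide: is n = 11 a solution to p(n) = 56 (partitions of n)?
Yes

Working:
Pentagonal recurrence p(n) = p(n−1) + p(n−2) − p(n−5) − p(n−7) + …: p(11) = p(10) + p(9) − p(6) − p(4) = 42 + 30 − 11 − 5 = 56, which equals 56.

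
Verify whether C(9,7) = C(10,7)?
False
LHS = C(9,7) = 36; RHS = C(10,7) = 120. 36 ≠ 120, so the statement does not hold.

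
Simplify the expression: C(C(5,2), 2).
45
C(5,2) = 10, then C(10, 2) = 45.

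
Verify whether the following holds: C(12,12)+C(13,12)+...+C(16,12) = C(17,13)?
True
Hockey stick identity gives Σ = C(17,13) = 2,380; RHS C(17,13) = 2,380.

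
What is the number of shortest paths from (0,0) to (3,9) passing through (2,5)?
To (2,5): C(7,2)=21. From there: C(5,1)=5. Total: 105.

Answer: 105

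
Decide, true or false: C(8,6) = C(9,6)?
False

Working:
LHS = C(8,6) = 28; RHS = C(9,6) = 84. 28 ≠ 84, so the statement does not hold.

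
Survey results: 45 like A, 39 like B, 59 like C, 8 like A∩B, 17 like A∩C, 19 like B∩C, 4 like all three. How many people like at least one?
103

Explanation: |A∪B∪C| = 45+39+59-8-17-19+4 = 103.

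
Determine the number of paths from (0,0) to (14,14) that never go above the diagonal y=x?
2,674,440
Counted by the Catalan number C_14: C_14 = C(28,14)/(14+1) = 40,116,600/15 = 2,674,440.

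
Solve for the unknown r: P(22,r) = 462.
2

Reasoning: P(22,r) = 22·21·…·(22−r+1), a product of r factors. Multiplying down from 22: 22 = 22; 22·21 = 462 ✓ (2 factors). So r = 2.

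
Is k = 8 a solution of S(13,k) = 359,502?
No
S(13,8) = 8·S(12,8) + S(12,7) = 8·159,027 + 627,396 = 1,899,612, which does not equal 359,502.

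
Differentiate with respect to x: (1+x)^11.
Using the power rule: d/dx (1+x)^11 = 11(1+x)^{10}.

Answer: 11(1+x)^10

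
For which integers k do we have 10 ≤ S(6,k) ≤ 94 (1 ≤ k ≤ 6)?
S(6,1)=1; S(6,2)=31; S(6,3)=90; S(6,4)=65; S(6,5)=15; S(6,6)=1. So valid k = 2, 3, 4, 5.

Answer: 2, 3, 4, 5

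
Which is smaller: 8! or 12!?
8!

Explanation: 8!=40,320, 12!=479,001,600. 12! > 8!.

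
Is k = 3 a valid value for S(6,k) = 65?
No

Working:
S(6,3) = 3·S(5,3) + S(5,2) = 3·25 + 15 = 90, which does not equal 65.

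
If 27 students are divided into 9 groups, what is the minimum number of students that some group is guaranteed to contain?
3

Solution: Pigeonhole: ⌈27/9⌉ = 3.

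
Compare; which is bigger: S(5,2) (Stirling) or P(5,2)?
P(5,2)

Explanation: S(5,2) = 2·S(4,2) + S(4,1) = 2·7 + 1 = 15; P(5,2) = 20.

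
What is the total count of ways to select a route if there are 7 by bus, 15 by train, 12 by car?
34

Working:
By the addition principle: 7 + 15 + 12 = 34.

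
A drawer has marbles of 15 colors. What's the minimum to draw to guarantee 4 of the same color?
46

Solution: Worst case: 3 of each = 45. One more: 46.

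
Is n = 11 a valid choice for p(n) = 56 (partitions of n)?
Yes
Pentagonal recurrence p(n) = p(n−1) + p(n−2) − p(n−5) − p(n−7) + …: p(11) = p(10) + p(9) − p(6) − p(4) = 42 + 30 − 11 − 5 = 56, which equals 56.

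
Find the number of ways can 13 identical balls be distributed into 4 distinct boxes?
560

Working:
C(13+4-1, 4-1) = C(16, 3) = 560.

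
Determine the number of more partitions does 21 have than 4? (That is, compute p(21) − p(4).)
Pentagonal recurrence p(n) = p(n−1) + p(n−2) − p(n−5) − p(n−7) + …: p(21) = p(20) + p(19) − p(16) − p(14) + p(9) + p(6) = 627 + 490 − 231 − 135 + 30 + 11 = 792.
p(4) = p(3) + p(2) = 3 + 2 = 5.
Difference = 792 − 5 = 787.
Final answer: 787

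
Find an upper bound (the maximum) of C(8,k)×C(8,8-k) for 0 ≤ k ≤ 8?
4,900

Explanation: C(8,k)·C(8,8-k) = C(8,k)², maximised at the centre k = 4: C(8,4)² = 4,900.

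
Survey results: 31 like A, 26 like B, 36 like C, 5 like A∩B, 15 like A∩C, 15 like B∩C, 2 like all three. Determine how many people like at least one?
60

Solution: |A∪B∪C| = 31+26+36-5-15-15+2 = 60.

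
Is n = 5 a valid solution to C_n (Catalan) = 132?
C_5 = C(10,5)/(5+1) = 252/6 = 42, which does not equal 132.

Answer: No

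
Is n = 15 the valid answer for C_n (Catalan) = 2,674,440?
C_15 = C(30,15)/(15+1) = 155,117,520/16 = 9,694,845, which does not equal 2,674,440.
Final answer: No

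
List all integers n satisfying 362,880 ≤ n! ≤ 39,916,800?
9, 10, 11
n! is strictly increasing; 9! = 362,880 and 11! = 39,916,800, so valid n = 9, 10, 11.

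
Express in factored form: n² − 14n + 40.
(n − 4)(n − 10)

Working:
Seek roots whose sum is 14 and product is 40: (4, 10). So n² − 14n + 40 = (n − 4)(n − 10).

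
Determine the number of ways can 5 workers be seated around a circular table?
Circular arrangements: (5-1)! = 24.
Final answer: 24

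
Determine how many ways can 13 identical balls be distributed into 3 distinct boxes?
C(13+3-1, 3-1) = C(15, 2) = 105.

Answer: 105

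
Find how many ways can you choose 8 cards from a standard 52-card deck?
752,538,150
C(52,8) = 752,538,150.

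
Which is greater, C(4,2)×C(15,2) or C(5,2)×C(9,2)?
C(4,2)×C(15,2)

C(4,2)×C(15,2)=630, C(5,2)×C(9,2)=360.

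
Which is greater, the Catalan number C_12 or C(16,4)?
C_12

C_12 = C(24,12)/(12+1) = 2,704,156/13 = 208,012; C(16,4) = 1,820.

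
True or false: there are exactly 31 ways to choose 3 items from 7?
False
C(7,3) = 35 ≠ 31.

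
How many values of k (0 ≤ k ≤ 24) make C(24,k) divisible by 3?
16

Explanation: Checking C(24,k) mod 3 for k = 0..24: divisible at k = 1, 2, 4, 5, 7, 8, 10, 11, 13, 14, 16, 17, 19, 20, 22, 23. That's 16 values.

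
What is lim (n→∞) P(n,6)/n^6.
1

Reasoning: P(n,6) = n(n-1)···(n-5) ≈ n^6 for large n. Limit = 1.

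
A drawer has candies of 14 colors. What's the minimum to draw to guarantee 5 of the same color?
57

Solution: Worst case: 4 of each = 56. One more: 57.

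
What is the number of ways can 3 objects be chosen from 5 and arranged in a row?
60

Reasoning: P(5,3) = 5!/(5-3)! = 60.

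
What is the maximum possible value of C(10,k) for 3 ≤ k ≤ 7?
C(10,k) is maximised at the centre of the row: C(10,5) = 252.
Final answer: 252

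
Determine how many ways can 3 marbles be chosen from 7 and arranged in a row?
P(7,3) = 7!/(7-3)! = 210.

Answer: 210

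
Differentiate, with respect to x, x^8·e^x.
Product rule: d/dx[x^8]·e^x + x^8·d/dx[e^x] = 8x^{7}e^x + x^8e^x.

Answer: (8x^7 + x^8)e^x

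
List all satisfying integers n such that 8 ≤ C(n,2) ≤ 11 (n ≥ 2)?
5

Reasoning: C(4,2)=6; C(5,2)=10; C(6,2)=15. So valid n = 5.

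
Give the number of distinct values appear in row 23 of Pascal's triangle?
12
Row 23 has entries C(23,0)..C(23,23); by symmetry C(23,k)=C(23,23-k), giving 12 distinct values.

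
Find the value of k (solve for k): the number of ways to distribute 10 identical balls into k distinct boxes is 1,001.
Stars and bars: the count is C(10+k−1, k−1), increasing in k. k=3: C(12,2) = 66, k=4: C(13,3) = 286, k=5: C(14,4) = 1,001 ✓. So k = 5.
Final answer: 5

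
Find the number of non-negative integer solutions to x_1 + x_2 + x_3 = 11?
78

Explanation: C(11+3-1, 3-1) = 78.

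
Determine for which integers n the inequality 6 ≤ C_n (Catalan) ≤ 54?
4, 5

Reasoning: C_3=5; C_4=14; C_5=42; C_6=132. So valid n = 4, 5.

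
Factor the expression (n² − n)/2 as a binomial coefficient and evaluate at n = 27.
(n² − n)/2 = n(n−1)/2 = C(n,2). At n = 27: C(27,2) = 351.

Answer: C(n,2); C(27,2) = 351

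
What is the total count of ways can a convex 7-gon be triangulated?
42

Working:
Using the Catalan number formula: C_n = C(2n, n) / (n+1)
C_5 = C(10, 5) / (5+1)
     = 252 / 6
     = 42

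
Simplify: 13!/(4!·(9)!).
715

This is C(13,4) = 715.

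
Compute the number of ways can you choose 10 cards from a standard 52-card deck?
15,820,024,220

Explanation: C(52,10) = 15,820,024,220.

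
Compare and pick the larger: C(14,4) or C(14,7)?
C(14,7)

Solution: C(14,4)=1,001, C(14,7)=3,432.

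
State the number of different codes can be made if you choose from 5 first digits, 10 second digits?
50

Working:
By the multiplication principle: 5 × 10 = 50.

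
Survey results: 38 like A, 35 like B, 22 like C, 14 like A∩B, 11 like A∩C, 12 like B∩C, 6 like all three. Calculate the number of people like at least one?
64
|A∪B∪C| = 38+35+22-14-11-12+6 = 64.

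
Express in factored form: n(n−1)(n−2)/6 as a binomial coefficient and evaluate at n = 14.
n(n−1)(n−2)/6 = n!/(3!(n−3)!) = C(n,3). At n = 14: C(14,3) = 364.
Final answer: C(n,3); C(14,3) = 364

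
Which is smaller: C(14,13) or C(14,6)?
C(14,13)

Explanation: C(14,13)=14, C(14,6)=3,003.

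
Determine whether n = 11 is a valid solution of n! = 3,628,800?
No

Working:
11! = 11·10! = 11·3,628,800 = 39,916,800, which does not equal 3,628,800.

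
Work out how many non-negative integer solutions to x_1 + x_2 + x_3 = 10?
66

Solution: C(10+3-1, 3-1) = 66.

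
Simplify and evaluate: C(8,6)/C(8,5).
C(n,k+1)/C(n,k) = (n−k)/(k+1). Here (8−5)/(5+1) = 3/6 = 1/2.
Final answer: 1/2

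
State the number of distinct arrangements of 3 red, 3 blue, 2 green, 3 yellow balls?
92,400

Explanation: Multinomial: 11!/(3! × 3! × 2! × 3!) = 92,400.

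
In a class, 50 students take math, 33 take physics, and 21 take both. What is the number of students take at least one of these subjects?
|A∪B| = |A|+|B|-|A∩B| = 50+33-21 = 62.

Answer: 62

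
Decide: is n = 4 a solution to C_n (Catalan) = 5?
No

C_4 = C(8,4)/(4+1) = 70/5 = 14, which does not equal 5.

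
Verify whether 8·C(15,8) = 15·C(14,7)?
True

Absorption identity k·C(n,k) = n·C(n-1,k-1). LHS = 8·6435 = 51,480; RHS = 15·3432 = 51,480.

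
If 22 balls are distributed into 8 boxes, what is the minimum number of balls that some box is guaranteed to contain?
3

Solution: Pigeonhole: ⌈22/8⌉ = 3.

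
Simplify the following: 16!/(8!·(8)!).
12,870

This is C(16,8) = 12,870.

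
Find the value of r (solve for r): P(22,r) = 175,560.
4

P(22,r) = 22·21·…·(22−r+1), a product of r factors. Multiplying down from 22: 22 = 22; 22·21 = 462; 22·21·20 = 9,240; 22·21·20·19 = 175,560 ✓ (4 factors). So r = 4.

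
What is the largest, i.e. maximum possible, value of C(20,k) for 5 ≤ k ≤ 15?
184,756

Working:
C(20,k) is maximised at the centre of the row: C(20,10) = 184,756.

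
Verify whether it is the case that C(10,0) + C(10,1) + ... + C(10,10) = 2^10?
Binomial theorem with x = y = 1: Σ C(10,i) = (1+1)^10 = 2^10 = 1,024. The statement holds.
Final answer: True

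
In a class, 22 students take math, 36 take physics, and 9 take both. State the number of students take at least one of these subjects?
49
|A∪B| = |A|+|B|-|A∩B| = 22+36-9 = 49.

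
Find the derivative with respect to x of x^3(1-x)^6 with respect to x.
Product rule: 3x^{2}(1-x)^{6} + x^3·(-6)(1-x)^{5}.

Answer: 3x^2(1-x)^6 - 6x^3(1-x)^5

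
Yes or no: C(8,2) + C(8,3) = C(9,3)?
Yes

Working:
Pascal's identity: LHS = 28 + 56 = 84; RHS = C(9,3) = 84. Both sides agree, so the statement holds.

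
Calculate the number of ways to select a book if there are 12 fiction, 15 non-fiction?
27

Reasoning: By the addition principle: 12 + 15 = 27.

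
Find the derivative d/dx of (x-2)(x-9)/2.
(2x - 11)/2

Solution: d/dx[(x-2)(x-9)] = (x-9) + (x-2) = 2x - 11. Dividing by 2 gives (2x - 11)/2.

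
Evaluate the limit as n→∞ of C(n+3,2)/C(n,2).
1

Solution: Both numerator and denominator grow as n^2/2! for large n, so the ratio → 1.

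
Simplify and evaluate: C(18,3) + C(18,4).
By Pascal's identity: C(19,4) = 3,876.
Final answer: 3,876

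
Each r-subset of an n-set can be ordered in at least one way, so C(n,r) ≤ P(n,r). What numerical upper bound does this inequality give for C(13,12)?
6,227,020,800
P(13,12) = 13·12·11·10·9·8·7·6·5·4·3·2 = 6,227,020,800, so C(13,12) ≤ 6,227,020,800. (The bound is loose by a factor of 12! = 479,001,600: C(13,12) = 6,227,020,800/479,001,600 = 13.)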